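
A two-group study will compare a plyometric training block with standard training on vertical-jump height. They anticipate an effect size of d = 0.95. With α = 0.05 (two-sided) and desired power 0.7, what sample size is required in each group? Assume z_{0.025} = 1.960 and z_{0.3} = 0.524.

n = 14 per group

For two independent groups with equal n: n = 2·((z_{α/2} + z_β) / d)².
z_{α/2} + z_β = 1.960 + 0.524 = 2.484.
n = 2 × (2.484 / 0.95)² = 2 × 2.615² = 2 × 6.84 = 13.7.
Round up to the next whole participant.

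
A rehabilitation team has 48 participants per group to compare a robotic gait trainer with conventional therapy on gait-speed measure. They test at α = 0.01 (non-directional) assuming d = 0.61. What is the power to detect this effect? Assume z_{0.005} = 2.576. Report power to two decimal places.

power ≈ 0.66

For two equal groups, power = Φ(d·√(n/2) − z_{α/2}).
d·√(n/2) = 0.61 × √(48/2) = 0.61 × 4.899 = 2.988.
z_β = 2.988 − 2.576 = 0.412.
Power = Φ(0.412) = 0.660.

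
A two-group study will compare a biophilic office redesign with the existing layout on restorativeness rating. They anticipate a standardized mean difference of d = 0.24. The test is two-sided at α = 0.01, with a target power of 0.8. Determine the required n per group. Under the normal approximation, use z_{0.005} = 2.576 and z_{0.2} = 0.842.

For two independent groups with equal n: n = 2·((z_{α/2} + z_β) / d)².
z_{α/2} + z_β = 2.576 + 0.842 = 3.418.
n = 2 × (3.418 / 0.24)² = 2 × 14.242² = 2 × 202.83 = 405.7.
Round up to the next whole participant.

n = 406 per group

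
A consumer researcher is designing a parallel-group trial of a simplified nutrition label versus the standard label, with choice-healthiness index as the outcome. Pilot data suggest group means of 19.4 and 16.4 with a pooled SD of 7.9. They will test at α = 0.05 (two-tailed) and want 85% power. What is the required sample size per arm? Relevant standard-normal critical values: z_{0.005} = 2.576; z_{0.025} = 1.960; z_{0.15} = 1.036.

Cohen's d = |M₁ − M₂| / SD_pooled = |19.4 − 16.4| / 7.9 = 3.0 / 7.9 = 0.380.
For two independent groups with equal n: n = 2·((z_{α/2} + z_β) / d)².
z_{α/2} + z_β = 1.960 + 1.036 = 2.996.
n = 2 × (2.996 / 0.380)² = 2 × 7.884² = 2 × 62.16 = 124.3.
Round up to the next whole participant.

n = 125 per group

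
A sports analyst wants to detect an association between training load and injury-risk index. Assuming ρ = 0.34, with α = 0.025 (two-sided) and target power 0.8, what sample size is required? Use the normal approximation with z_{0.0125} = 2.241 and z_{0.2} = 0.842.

Fisher's z: C = ½·ln((1+r)/(1−r)) = ½·ln(2.0303) = 0.3541.
n = ((z_{α/2} + z_β)/C)² + 3.
(2.241 + 0.842) / 0.3541 = 3.083 / 0.3541 = 8.707.
n = 8.707² + 3 = 75.80 + 3 = 78.8.
Round up.

n = 79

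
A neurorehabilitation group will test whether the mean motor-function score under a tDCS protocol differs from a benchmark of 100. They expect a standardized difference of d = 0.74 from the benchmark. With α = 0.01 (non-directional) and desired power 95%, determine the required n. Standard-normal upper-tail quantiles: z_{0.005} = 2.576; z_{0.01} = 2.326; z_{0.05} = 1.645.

For a one-sample test: n = ((z_{α/2} + z_β) / d)².
z_{α/2} + z_β = 2.576 + 1.645 = 4.221.
n = (4.221 / 0.74)² = 5.704² = 32.54.
Round up.

n = 33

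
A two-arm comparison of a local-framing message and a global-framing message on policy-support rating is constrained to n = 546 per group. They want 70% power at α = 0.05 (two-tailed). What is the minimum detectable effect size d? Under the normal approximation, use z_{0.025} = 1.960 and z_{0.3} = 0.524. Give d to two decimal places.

d_min ≈ 0.15

For two independent groups of n = 546 each: d_min = (z_{α/2} + z_β)·√(2/n).
z-sum = 1.960 + 0.524 = 2.484.
d_min = 2.484 × √(2/546) = 2.484 × 0.0605 = 0.150.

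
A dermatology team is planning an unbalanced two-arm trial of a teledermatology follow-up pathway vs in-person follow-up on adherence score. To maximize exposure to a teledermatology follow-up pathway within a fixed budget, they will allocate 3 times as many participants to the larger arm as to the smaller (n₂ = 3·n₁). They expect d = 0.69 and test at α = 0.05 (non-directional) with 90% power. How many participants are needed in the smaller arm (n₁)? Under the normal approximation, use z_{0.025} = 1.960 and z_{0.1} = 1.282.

With allocation ratio k = n₂/n₁ = 3, Var(x̄₁−x̄₂) = σ²(1/n₁ + 1/(k·n₁)) = σ²·(k+1)/(k·n₁).
So n₁ = (1 + 1/k)·((z_{α/2} + z_β)/d)² = 1.333 × (3.242/0.69)².
n₁ = 1.333 × 22.08 = 29.4.
Round up: n₁ = 30, giving n₂ = 3 × 30 = 90.

n₁ = 30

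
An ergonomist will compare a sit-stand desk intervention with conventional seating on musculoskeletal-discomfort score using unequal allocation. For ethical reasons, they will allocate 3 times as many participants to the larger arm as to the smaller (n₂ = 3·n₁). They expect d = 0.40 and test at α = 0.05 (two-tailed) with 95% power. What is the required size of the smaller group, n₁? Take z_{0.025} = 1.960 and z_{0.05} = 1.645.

n₁ = 109

With allocation ratio k = n₂/n₁ = 3, Var(x̄₁−x̄₂) = σ²(1/n₁ + 1/(k·n₁)) = σ²·(k+1)/(k·n₁).
So n₁ = (1 + 1/k)·((z_{α/2} + z_β)/d)² = 1.333 × (3.605/0.40)².
n₁ = 1.333 × 81.23 = 108.3.
Round up: n₁ = 109, giving n₂ = 3 × 109 = 327.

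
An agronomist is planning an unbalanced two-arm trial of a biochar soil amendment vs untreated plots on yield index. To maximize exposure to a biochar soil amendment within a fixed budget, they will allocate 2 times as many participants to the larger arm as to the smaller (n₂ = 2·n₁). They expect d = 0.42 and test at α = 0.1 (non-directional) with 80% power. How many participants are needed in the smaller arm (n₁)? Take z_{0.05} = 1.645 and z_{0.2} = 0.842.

n₁ = 53

With allocation ratio k = n₂/n₁ = 2, Var(x̄₁−x̄₂) = σ²(1/n₁ + 1/(k·n₁)) = σ²·(k+1)/(k·n₁).
So n₁ = (1 + 1/k)·((z_{α/2} + z_β)/d)² = 1.500 × (2.487/0.42)².
n₁ = 1.500 × 35.06 = 52.6.
Round up: n₁ = 53, giving n₂ = 2 × 53 = 106.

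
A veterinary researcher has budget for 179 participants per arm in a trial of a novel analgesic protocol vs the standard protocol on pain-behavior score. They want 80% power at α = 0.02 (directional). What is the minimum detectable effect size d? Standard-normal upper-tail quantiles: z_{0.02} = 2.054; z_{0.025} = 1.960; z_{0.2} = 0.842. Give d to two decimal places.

d_min ≈ 0.31

For two independent groups of n = 179 each: d_min = (z_{α} + z_β)·√(2/n).
z-sum = 2.054 + 0.842 = 2.896.
d_min = 2.896 × √(2/179) = 2.896 × 0.1057 = 0.306.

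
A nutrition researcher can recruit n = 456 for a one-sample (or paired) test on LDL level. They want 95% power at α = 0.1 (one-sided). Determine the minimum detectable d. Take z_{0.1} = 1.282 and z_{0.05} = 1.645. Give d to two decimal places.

For a single sample (or paired design) of n = 456: d_min = (z_{α} + z_β)/√n.
z-sum = 1.282 + 1.645 = 2.927.
d_min = 2.927 / √456 = 2.927 / 21.354 = 0.137.

d_min ≈ 0.14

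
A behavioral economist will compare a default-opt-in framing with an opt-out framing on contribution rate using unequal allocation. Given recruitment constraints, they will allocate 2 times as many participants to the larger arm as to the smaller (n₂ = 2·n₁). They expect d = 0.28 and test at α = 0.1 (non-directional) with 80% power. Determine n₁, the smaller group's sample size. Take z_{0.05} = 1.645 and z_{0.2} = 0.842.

n₁ = 119

With allocation ratio k = n₂/n₁ = 2, Var(x̄₁−x̄₂) = σ²(1/n₁ + 1/(k·n₁)) = σ²·(k+1)/(k·n₁).
So n₁ = (1 + 1/k)·((z_{α/2} + z_β)/d)² = 1.500 × (2.487/0.28)².
n₁ = 1.500 × 78.89 = 118.3.
Round up: n₁ = 119, giving n₂ = 2 × 119 = 238.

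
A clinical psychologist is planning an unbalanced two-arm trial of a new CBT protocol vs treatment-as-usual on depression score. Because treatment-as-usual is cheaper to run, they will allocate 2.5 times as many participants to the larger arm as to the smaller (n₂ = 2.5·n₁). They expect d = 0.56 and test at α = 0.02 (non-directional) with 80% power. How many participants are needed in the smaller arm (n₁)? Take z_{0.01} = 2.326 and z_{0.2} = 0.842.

With allocation ratio k = n₂/n₁ = 2.5, Var(x̄₁−x̄₂) = σ²(1/n₁ + 1/(k·n₁)) = σ²·(k+1)/(k·n₁).
So n₁ = (1 + 1/k)·((z_{α/2} + z_β)/d)² = 1.400 × (3.168/0.56)².
n₁ = 1.400 × 32.00 = 44.8.
Round up: n₁ = 45, giving n₂ = ⌈2.5 × 45⌉ = ⌈112.5⌉ = 113.

n₁ = 45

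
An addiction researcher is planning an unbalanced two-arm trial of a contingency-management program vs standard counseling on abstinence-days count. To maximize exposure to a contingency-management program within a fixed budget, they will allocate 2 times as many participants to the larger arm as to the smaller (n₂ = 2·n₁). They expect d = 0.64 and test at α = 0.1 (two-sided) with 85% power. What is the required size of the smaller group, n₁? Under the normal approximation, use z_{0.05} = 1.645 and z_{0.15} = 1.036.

With allocation ratio k = n₂/n₁ = 2, Var(x̄₁−x̄₂) = σ²(1/n₁ + 1/(k·n₁)) = σ²·(k+1)/(k·n₁).
So n₁ = (1 + 1/k)·((z_{α/2} + z_β)/d)² = 1.500 × (2.681/0.64)².
n₁ = 1.500 × 17.55 = 26.3.
Round up: n₁ = 27, giving n₂ = 2 × 27 = 54.

n₁ = 27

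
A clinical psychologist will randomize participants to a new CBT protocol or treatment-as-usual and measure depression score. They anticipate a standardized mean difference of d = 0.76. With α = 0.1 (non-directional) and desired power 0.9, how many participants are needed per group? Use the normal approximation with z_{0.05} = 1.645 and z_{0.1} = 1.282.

For two independent groups with equal n: n = 2·((z_{α/2} + z_β) / d)².
z_{α/2} + z_β = 1.645 + 1.282 = 2.927.
n = 2 × (2.927 / 0.76)² = 2 × 3.851² = 2 × 14.83 = 29.7.
Round up to the next whole participant.

n = 30 per group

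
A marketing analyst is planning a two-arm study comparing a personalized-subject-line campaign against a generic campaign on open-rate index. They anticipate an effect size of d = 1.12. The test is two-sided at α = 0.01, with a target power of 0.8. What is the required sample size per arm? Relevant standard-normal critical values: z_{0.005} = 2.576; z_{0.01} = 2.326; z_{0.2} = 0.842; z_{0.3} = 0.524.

n = 19 per group

For two independent groups with equal n: n = 2·((z_{α/2} + z_β) / d)².
z_{α/2} + z_β = 2.576 + 0.842 = 3.418.
n = 2 × (3.418 / 1.12)² = 2 × 3.052² = 2 × 9.31 = 18.6.
Round up to the next whole participant.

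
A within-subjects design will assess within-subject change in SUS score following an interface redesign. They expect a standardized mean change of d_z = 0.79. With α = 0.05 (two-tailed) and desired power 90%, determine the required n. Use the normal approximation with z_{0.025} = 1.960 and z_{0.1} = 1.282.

For a paired (one-sample on differences) test: n = ((z_{α/2} + z_β) / d)².
z_{α/2} + z_β = 1.960 + 1.282 = 3.242.
n = (3.242 / 0.79)² = 4.104² = 16.84.
Round up.

n = 17 pairs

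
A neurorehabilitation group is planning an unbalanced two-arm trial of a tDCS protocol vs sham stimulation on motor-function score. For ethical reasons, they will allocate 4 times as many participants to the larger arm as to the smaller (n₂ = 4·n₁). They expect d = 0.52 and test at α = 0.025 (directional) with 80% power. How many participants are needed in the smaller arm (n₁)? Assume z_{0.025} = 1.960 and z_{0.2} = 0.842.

n₁ = 37

With allocation ratio k = n₂/n₁ = 4, Var(x̄₁−x̄₂) = σ²(1/n₁ + 1/(k·n₁)) = σ²·(k+1)/(k·n₁).
So n₁ = (1 + 1/k)·((z_{α} + z_β)/d)² = 1.250 × (2.802/0.52)².
n₁ = 1.250 × 29.04 = 36.3.
Round up: n₁ = 37, giving n₂ = 4 × 37 = 148.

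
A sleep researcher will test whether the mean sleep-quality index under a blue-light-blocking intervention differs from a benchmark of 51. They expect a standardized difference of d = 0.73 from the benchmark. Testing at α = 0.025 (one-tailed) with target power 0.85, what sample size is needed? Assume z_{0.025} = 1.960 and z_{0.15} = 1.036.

n = 17

For a one-sample test: n = ((z_{α} + z_β) / d)².
z_{α} + z_β = 1.960 + 1.036 = 2.996.
n = (2.996 / 0.73)² = 4.104² = 16.84.
Round up.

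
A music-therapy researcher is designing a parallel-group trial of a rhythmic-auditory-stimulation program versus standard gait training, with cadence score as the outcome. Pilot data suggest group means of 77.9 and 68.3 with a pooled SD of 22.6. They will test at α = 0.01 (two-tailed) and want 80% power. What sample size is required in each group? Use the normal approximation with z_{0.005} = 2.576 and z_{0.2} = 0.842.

Cohen's d = |M₁ − M₂| / SD_pooled = |77.9 − 68.3| / 22.6 = 9.6 / 22.6 = 0.425.
For two independent groups with equal n: n = 2·((z_{α/2} + z_β) / d)².
z_{α/2} + z_β = 2.576 + 0.842 = 3.418.
n = 2 × (3.418 / 0.425)² = 2 × 8.042² = 2 × 64.68 = 129.4.
Round up to the next whole participant.

n = 130 per group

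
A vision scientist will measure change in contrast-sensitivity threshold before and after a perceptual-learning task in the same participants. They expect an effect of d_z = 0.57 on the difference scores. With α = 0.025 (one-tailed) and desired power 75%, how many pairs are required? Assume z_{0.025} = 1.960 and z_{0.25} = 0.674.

For a paired (one-sample on differences) test: n = ((z_{α} + z_β) / d)².
z_{α} + z_β = 1.960 + 0.674 = 2.634.
n = (2.634 / 0.57)² = 4.621² = 21.35.
Round up.

n = 22 pairs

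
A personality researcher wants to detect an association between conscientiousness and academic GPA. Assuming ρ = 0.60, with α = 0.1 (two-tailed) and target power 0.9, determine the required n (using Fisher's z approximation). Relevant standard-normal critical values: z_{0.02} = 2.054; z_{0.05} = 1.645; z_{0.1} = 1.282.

n = 21

Fisher's z: C = ½·ln((1+r)/(1−r)) = ½·ln(4.0000) = 0.6931.
n = ((z_{α/2} + z_β)/C)² + 3.
(1.645 + 1.282) / 0.6931 = 2.927 / 0.6931 = 4.223.
n = 4.223² + 3 = 17.83 + 3 = 20.8.
Round up.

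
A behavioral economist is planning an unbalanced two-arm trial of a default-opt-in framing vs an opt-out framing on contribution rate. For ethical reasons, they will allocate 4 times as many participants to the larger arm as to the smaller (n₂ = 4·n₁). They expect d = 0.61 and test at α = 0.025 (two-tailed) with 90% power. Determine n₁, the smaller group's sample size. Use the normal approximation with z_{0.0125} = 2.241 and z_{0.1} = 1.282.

With allocation ratio k = n₂/n₁ = 4, Var(x̄₁−x̄₂) = σ²(1/n₁ + 1/(k·n₁)) = σ²·(k+1)/(k·n₁).
So n₁ = (1 + 1/k)·((z_{α/2} + z_β)/d)² = 1.250 × (3.523/0.61)².
n₁ = 1.250 × 33.36 = 41.7.
Round up: n₁ = 42, giving n₂ = 4 × 42 = 168.

n₁ = 42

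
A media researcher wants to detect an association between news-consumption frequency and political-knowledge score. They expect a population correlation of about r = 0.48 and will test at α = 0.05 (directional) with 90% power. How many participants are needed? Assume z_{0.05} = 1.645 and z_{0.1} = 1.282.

Fisher's z: C = ½·ln((1+r)/(1−r)) = ½·ln(2.8462) = 0.5230.
n = ((z_{α} + z_β)/C)² + 3.
(1.645 + 1.282) / 0.5230 = 2.927 / 0.5230 = 5.597.
n = 5.597² + 3 = 31.32 + 3 = 34.3.
Round up.

n = 35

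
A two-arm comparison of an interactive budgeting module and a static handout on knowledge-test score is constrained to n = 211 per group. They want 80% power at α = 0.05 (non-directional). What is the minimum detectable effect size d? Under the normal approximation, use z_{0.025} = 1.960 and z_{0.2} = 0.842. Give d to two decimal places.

For two independent groups of n = 211 each: d_min = (z_{α/2} + z_β)·√(2/n).
z-sum = 1.960 + 0.842 = 2.802.
d_min = 2.802 × √(2/211) = 2.802 × 0.0974 = 0.273.

d_min ≈ 0.27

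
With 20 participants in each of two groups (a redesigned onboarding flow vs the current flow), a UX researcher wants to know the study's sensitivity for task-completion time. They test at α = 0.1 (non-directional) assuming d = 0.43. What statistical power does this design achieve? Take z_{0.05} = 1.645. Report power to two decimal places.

For two equal groups, power = Φ(d·√(n/2) − z_{α/2}).
d·√(n/2) = 0.43 × √(20/2) = 0.43 × 3.162 = 1.360.
z_β = 1.360 − 1.645 = -0.285.
Power = Φ(-0.285) = 0.388.

power ≈ 0.39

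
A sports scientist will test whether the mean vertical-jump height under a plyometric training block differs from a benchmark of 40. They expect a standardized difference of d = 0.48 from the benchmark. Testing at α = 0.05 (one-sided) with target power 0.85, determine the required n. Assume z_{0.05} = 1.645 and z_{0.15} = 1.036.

n = 32

For a one-sample test: n = ((z_{α} + z_β) / d)².
z_{α} + z_β = 1.645 + 1.036 = 2.681.
n = (2.681 / 0.48)² = 5.585² = 31.20.
Round up.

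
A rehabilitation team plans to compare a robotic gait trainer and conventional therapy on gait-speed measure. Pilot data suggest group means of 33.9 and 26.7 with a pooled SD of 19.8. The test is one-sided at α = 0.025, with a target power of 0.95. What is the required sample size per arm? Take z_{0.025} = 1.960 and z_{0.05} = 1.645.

Cohen's d = |M₁ − M₂| / SD_pooled = |33.9 − 26.7| / 19.8 = 7.2 / 19.8 = 0.364.
For two independent groups with equal n: n = 2·((z_{α} + z_β) / d)².
z_{α} + z_β = 1.960 + 1.645 = 3.605.
n = 2 × (3.605 / 0.364)² = 2 × 9.904² = 2 × 98.09 = 196.2.
Round up to the next whole participant.

n = 197 per group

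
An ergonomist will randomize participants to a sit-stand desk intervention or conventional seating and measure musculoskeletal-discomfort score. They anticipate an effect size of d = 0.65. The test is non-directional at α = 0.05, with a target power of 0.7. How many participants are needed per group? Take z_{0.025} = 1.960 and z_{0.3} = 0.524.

For two independent groups with equal n: n = 2·((z_{α/2} + z_β) / d)².
z_{α/2} + z_β = 1.960 + 0.524 = 2.484.
n = 2 × (2.484 / 0.65)² = 2 × 3.822² = 2 × 14.60 = 29.2.
Round up to the next whole participant.

n = 30 per group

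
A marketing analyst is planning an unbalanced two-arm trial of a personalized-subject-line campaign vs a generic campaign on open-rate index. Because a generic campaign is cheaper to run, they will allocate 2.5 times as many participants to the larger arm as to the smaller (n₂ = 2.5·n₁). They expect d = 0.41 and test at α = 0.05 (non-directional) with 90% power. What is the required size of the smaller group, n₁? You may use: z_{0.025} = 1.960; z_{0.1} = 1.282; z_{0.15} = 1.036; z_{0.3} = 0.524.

n₁ = 88

With allocation ratio k = n₂/n₁ = 2.5, Var(x̄₁−x̄₂) = σ²(1/n₁ + 1/(k·n₁)) = σ²·(k+1)/(k·n₁).
So n₁ = (1 + 1/k)·((z_{α/2} + z_β)/d)² = 1.400 × (3.242/0.41)².
n₁ = 1.400 × 62.53 = 87.5.
Round up: n₁ = 88, giving n₂ = 2.5 × 88 = 220.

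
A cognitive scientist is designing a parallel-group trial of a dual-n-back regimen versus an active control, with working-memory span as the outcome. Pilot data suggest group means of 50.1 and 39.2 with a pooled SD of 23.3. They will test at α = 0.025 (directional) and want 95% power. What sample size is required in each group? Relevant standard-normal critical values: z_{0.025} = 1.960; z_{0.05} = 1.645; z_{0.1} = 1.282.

Cohen's d = |M₁ − M₂| / SD_pooled = |50.1 − 39.2| / 23.3 = 10.9 / 23.3 = 0.468.
For two independent groups with equal n: n = 2·((z_{α} + z_β) / d)².
z_{α} + z_β = 1.960 + 1.645 = 3.605.
n = 2 × (3.605 / 0.468)² = 2 × 7.703² = 2 × 59.34 = 118.7.
Round up to the next whole participant.

n = 119 per group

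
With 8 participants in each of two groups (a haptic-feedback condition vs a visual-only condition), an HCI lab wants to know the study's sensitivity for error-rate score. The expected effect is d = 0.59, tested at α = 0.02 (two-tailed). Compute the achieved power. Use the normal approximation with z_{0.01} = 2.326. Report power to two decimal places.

For two equal groups, power = Φ(d·√(n/2) − z_{α/2}).
d·√(n/2) = 0.59 × √(8/2) = 0.59 × 2.000 = 1.180.
z_β = 1.180 − 2.326 = -1.146.
Power = Φ(-1.146) = 0.126.

power ≈ 0.13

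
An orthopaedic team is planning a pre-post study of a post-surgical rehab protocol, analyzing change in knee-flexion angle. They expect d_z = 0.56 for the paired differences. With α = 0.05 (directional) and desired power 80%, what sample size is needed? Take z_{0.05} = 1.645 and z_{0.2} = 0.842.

n = 20 pairs

For a paired (one-sample on differences) test: n = ((z_{α} + z_β) / d)².
z_{α} + z_β = 1.645 + 0.842 = 2.487.
n = (2.487 / 0.56)² = 4.441² = 19.72.
Round up.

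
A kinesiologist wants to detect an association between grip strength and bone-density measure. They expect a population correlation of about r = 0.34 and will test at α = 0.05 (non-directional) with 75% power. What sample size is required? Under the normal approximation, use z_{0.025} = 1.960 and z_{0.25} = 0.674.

n = 59

Fisher's z: C = ½·ln((1+r)/(1−r)) = ½·ln(2.0303) = 0.3541.
n = ((z_{α/2} + z_β)/C)² + 3.
(1.960 + 0.674) / 0.3541 = 2.634 / 0.3541 = 7.439.
n = 7.439² + 3 = 55.33 + 3 = 58.3.
Round up.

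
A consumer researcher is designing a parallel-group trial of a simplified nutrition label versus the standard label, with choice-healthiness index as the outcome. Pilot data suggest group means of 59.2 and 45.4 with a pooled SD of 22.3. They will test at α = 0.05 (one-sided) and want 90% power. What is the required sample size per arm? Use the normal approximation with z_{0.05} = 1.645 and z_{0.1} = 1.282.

Cohen's d = |M₁ − M₂| / SD_pooled = |59.2 − 45.4| / 22.3 = 13.8 / 22.3 = 0.619.
For two independent groups with equal n: n = 2·((z_{α} + z_β) / d)².
z_{α} + z_β = 1.645 + 1.282 = 2.927.
n = 2 × (2.927 / 0.619)² = 2 × 4.729² = 2 × 22.36 = 44.7.
Round up to the next whole participant.

n = 45 per group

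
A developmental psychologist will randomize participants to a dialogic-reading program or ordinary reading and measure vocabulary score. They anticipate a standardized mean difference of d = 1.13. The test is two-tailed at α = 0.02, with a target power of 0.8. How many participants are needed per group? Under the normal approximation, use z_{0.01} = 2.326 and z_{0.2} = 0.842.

For two independent groups with equal n: n = 2·((z_{α/2} + z_β) / d)².
z_{α/2} + z_β = 2.326 + 0.842 = 3.168.
n = 2 × (3.168 / 1.13)² = 2 × 2.804² = 2 × 7.86 = 15.7.
Round up to the next whole participant.

n = 16 per group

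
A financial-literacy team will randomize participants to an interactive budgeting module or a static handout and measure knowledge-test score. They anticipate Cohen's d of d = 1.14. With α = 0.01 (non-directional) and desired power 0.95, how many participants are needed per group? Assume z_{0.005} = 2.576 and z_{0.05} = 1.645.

For two independent groups with equal n: n = 2·((z_{α/2} + z_β) / d)².
z_{α/2} + z_β = 2.576 + 1.645 = 4.221.
n = 2 × (4.221 / 1.14)² = 2 × 3.703² = 2 × 13.71 = 27.4.
Round up to the next whole participant.

n = 28 per group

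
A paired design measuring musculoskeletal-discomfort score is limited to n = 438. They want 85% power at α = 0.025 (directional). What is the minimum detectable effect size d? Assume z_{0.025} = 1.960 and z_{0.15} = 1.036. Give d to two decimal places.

d_min ≈ 0.14

For a single sample (or paired design) of n = 438: d_min = (z_{α} + z_β)/√n.
z-sum = 1.960 + 1.036 = 2.996.
d_min = 2.996 / √438 = 2.996 / 20.928 = 0.143.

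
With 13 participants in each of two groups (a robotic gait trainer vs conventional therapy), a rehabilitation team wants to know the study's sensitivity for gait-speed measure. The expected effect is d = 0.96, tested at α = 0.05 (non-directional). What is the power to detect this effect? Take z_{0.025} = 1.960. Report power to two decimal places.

For two equal groups, power = Φ(d·√(n/2) − z_{α/2}).
d·√(n/2) = 0.96 × √(13/2) = 0.96 × 2.550 = 2.448.
z_β = 2.448 − 1.960 = 0.488.
Power = Φ(0.488) = 0.687.

power ≈ 0.69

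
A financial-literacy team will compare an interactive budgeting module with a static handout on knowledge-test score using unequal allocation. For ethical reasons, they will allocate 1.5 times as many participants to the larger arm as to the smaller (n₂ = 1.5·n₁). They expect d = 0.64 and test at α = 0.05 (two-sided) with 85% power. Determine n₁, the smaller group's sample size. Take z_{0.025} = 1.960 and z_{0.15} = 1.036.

n₁ = 37

With allocation ratio k = n₂/n₁ = 1.5, Var(x̄₁−x̄₂) = σ²(1/n₁ + 1/(k·n₁)) = σ²·(k+1)/(k·n₁).
So n₁ = (1 + 1/k)·((z_{α/2} + z_β)/d)² = 1.667 × (2.996/0.64)².
n₁ = 1.667 × 21.91 = 36.5.
Round up: n₁ = 37, giving n₂ = ⌈1.5 × 37⌉ = ⌈55.5⌉ = 56.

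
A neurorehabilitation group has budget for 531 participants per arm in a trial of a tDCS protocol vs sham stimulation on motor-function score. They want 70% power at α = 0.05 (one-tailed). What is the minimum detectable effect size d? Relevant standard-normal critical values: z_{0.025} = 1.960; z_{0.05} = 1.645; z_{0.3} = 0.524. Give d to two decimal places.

For two independent groups of n = 531 each: d_min = (z_{α} + z_β)·√(2/n).
z-sum = 1.645 + 0.524 = 2.169.
d_min = 2.169 × √(2/531) = 2.169 × 0.0614 = 0.133.

d_min ≈ 0.13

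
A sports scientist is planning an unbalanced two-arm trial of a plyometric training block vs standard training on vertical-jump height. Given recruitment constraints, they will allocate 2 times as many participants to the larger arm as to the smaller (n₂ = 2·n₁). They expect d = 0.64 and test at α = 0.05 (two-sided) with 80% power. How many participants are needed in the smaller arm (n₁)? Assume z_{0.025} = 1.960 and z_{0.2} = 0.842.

With allocation ratio k = n₂/n₁ = 2, Var(x̄₁−x̄₂) = σ²(1/n₁ + 1/(k·n₁)) = σ²·(k+1)/(k·n₁).
So n₁ = (1 + 1/k)·((z_{α/2} + z_β)/d)² = 1.500 × (2.802/0.64)².
n₁ = 1.500 × 19.17 = 28.8.
Round up: n₁ = 29, giving n₂ = 2 × 29 = 58.

n₁ = 29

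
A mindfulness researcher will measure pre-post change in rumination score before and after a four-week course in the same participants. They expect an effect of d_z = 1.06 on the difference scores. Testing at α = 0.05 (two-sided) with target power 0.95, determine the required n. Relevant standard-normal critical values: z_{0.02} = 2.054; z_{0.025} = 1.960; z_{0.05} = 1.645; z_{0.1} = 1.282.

For a paired (one-sample on differences) test: n = ((z_{α/2} + z_β) / d)².
z_{α/2} + z_β = 1.960 + 1.645 = 3.605.
n = (3.605 / 1.06)² = 3.401² = 11.57.
Round up.

n = 12 pairs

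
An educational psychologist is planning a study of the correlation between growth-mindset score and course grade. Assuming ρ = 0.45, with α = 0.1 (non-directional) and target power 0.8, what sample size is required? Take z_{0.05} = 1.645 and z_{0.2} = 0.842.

n = 30

Fisher's z: C = ½·ln((1+r)/(1−r)) = ½·ln(2.6364) = 0.4847.
n = ((z_{α/2} + z_β)/C)² + 3.
(1.645 + 0.842) / 0.4847 = 2.487 / 0.4847 = 5.131.
n = 5.131² + 3 = 26.33 + 3 = 29.3.
Round up.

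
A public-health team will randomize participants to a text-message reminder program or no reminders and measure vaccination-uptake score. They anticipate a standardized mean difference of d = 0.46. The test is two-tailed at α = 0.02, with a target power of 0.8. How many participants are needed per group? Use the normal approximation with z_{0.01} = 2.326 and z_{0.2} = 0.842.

For two independent groups with equal n: n = 2·((z_{α/2} + z_β) / d)².
z_{α/2} + z_β = 2.326 + 0.842 = 3.168.
n = 2 × (3.168 / 0.46)² = 2 × 6.887² = 2 × 47.43 = 94.9.
Round up to the next whole participant.

n = 95 per group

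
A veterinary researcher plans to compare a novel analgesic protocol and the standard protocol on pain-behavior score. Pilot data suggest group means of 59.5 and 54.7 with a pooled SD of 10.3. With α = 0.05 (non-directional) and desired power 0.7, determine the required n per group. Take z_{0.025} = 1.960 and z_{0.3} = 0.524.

n = 57 per group

Cohen's d = |M₁ − M₂| / SD_pooled = |59.5 − 54.7| / 10.3 = 4.8 / 10.3 = 0.466.
For two independent groups with equal n: n = 2·((z_{α/2} + z_β) / d)².
z_{α/2} + z_β = 1.960 + 0.524 = 2.484.
n = 2 × (2.484 / 0.466)² = 2 × 5.330² = 2 × 28.41 = 56.8.
Round up to the next whole participant.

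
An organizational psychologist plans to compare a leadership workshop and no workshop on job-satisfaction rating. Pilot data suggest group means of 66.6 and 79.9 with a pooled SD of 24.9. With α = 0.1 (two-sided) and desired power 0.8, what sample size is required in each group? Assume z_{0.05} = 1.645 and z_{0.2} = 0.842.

Cohen's d = |M₁ − M₂| / SD_pooled = |66.6 − 79.9| / 24.9 = 13.3 / 24.9 = 0.534.
For two independent groups with equal n: n = 2·((z_{α/2} + z_β) / d)².
z_{α/2} + z_β = 1.645 + 0.842 = 2.487.
n = 2 × (2.487 / 0.534)² = 2 × 4.657² = 2 × 21.69 = 43.4.
Round up to the next whole participant.

n = 44 per group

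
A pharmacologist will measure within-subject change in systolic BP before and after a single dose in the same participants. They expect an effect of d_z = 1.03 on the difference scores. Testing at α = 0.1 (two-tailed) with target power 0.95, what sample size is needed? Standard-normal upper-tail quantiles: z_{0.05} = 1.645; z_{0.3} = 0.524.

n = 11 pairs

For a paired (one-sample on differences) test: n = ((z_{α/2} + z_β) / d)².
z_{α/2} + z_β = 1.645 + 1.645 = 3.290.
n = (3.290 / 1.03)² = 3.194² = 10.20.
Round up.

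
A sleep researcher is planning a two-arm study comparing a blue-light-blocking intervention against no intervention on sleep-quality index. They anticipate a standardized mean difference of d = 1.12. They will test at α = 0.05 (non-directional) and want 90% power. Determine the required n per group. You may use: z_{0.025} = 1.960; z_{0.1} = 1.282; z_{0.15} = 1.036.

For two independent groups with equal n: n = 2·((z_{α/2} + z_β) / d)².
z_{α/2} + z_β = 1.960 + 1.282 = 3.242.
n = 2 × (3.242 / 1.12)² = 2 × 2.895² = 2 × 8.38 = 16.8.
Round up to the next whole participant.

n = 17 per group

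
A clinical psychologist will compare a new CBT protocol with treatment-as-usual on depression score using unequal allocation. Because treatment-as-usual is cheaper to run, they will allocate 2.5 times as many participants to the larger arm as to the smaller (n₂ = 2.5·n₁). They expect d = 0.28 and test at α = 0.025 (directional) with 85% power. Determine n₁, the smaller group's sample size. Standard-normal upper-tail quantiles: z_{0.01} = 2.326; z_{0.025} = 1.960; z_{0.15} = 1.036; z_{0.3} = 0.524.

n₁ = 161

With allocation ratio k = n₂/n₁ = 2.5, Var(x̄₁−x̄₂) = σ²(1/n₁ + 1/(k·n₁)) = σ²·(k+1)/(k·n₁).
So n₁ = (1 + 1/k)·((z_{α} + z_β)/d)² = 1.400 × (2.996/0.28)².
n₁ = 1.400 × 114.49 = 160.3.
Round up: n₁ = 161, giving n₂ = ⌈2.5 × 161⌉ = ⌈402.5⌉ = 403.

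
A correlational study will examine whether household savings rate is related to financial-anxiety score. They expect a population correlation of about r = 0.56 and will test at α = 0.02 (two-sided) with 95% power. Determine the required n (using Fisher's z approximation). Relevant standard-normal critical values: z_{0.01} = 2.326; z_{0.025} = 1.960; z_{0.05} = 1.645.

n = 43

Fisher's z: C = ½·ln((1+r)/(1−r)) = ½·ln(3.5455) = 0.6328.
n = ((z_{α/2} + z_β)/C)² + 3.
(2.326 + 1.645) / 0.6328 = 3.971 / 0.6328 = 6.275.
n = 6.275² + 3 = 39.38 + 3 = 42.4.
Round up.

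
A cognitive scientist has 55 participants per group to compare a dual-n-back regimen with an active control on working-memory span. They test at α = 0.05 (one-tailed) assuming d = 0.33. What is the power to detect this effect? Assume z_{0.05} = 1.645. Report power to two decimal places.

power ≈ 0.53

For two equal groups, power = Φ(d·√(n/2) − z_{α}).
d·√(n/2) = 0.33 × √(55/2) = 0.33 × 5.244 = 1.731.
z_β = 1.731 − 1.645 = 0.086.
Power = Φ(0.086) = 0.534.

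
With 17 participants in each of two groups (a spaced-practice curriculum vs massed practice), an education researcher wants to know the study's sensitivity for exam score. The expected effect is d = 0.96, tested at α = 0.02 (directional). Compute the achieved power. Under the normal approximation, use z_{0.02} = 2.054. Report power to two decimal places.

power ≈ 0.77

For two equal groups, power = Φ(d·√(n/2) − z_{α}).
d·√(n/2) = 0.96 × √(17/2) = 0.96 × 2.915 = 2.799.
z_β = 2.799 − 2.054 = 0.745.
Power = Φ(0.745) = 0.772.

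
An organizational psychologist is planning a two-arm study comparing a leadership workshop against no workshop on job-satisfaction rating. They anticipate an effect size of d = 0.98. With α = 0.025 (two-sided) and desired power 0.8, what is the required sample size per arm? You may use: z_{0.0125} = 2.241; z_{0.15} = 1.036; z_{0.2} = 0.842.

n = 20 per group

For two independent groups with equal n: n = 2·((z_{α/2} + z_β) / d)².
z_{α/2} + z_β = 2.241 + 0.842 = 3.083.
n = 2 × (3.083 / 0.98)² = 2 × 3.146² = 2 × 9.90 = 19.8.
Round up to the next whole participant.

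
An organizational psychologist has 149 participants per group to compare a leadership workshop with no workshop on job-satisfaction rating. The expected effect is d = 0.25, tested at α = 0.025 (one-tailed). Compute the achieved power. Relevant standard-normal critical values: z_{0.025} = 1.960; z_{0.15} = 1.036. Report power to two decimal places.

For two equal groups, power = Φ(d·√(n/2) − z_{α}).
d·√(n/2) = 0.25 × √(149/2) = 0.25 × 8.631 = 2.158.
z_β = 2.158 − 1.960 = 0.198.
Power = Φ(0.198) = 0.578.

power ≈ 0.58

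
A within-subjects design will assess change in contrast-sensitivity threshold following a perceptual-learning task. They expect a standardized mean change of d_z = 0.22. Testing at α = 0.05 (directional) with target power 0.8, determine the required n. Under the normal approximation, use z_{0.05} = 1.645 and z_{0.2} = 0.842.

n = 128 pairs

For a paired (one-sample on differences) test: n = ((z_{α} + z_β) / d)².
z_{α} + z_β = 1.645 + 0.842 = 2.487.
n = (2.487 / 0.22)² = 11.305² = 127.79.
Round up.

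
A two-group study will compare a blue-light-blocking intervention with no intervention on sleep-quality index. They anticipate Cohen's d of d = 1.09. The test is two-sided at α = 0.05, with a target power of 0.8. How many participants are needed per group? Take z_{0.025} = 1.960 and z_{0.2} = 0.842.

n = 14 per group

For two independent groups with equal n: n = 2·((z_{α/2} + z_β) / d)².
z_{α/2} + z_β = 1.960 + 0.842 = 2.802.
n = 2 × (2.802 / 1.09)² = 2 × 2.571² = 2 × 6.61 = 13.2.
Round up to the next whole participant.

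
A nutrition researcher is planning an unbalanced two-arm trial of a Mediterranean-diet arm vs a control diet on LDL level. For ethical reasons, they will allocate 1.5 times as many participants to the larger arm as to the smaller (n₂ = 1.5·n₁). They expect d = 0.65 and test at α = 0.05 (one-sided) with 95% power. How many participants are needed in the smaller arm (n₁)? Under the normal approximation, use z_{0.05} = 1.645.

n₁ = 43

With allocation ratio k = n₂/n₁ = 1.5, Var(x̄₁−x̄₂) = σ²(1/n₁ + 1/(k·n₁)) = σ²·(k+1)/(k·n₁).
So n₁ = (1 + 1/k)·((z_{α} + z_β)/d)² = 1.667 × (3.290/0.65)².
n₁ = 1.667 × 25.62 = 42.7.
Round up: n₁ = 43, giving n₂ = ⌈1.5 × 43⌉ = ⌈64.5⌉ = 65.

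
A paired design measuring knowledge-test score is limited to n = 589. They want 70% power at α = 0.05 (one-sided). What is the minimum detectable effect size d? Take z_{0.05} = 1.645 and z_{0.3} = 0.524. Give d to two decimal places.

For a single sample (or paired design) of n = 589: d_min = (z_{α} + z_β)/√n.
z-sum = 1.645 + 0.524 = 2.169.
d_min = 2.169 / √589 = 2.169 / 24.269 = 0.089.

d_min ≈ 0.09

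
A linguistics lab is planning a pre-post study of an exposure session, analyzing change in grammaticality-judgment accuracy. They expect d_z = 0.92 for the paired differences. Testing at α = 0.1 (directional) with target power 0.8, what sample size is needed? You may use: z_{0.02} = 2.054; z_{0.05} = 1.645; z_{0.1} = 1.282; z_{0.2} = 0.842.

For a paired (one-sample on differences) test: n = ((z_{α} + z_β) / d)².
z_{α} + z_β = 1.282 + 0.842 = 2.124.
n = (2.124 / 0.92)² = 2.309² = 5.33.
Round up.

n = 6 pairs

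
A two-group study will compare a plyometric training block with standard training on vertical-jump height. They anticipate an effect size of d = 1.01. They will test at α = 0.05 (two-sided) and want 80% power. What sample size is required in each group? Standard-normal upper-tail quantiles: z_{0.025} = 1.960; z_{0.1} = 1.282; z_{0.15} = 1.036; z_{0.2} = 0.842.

n = 16 per group

For two independent groups with equal n: n = 2·((z_{α/2} + z_β) / d)².
z_{α/2} + z_β = 1.960 + 0.842 = 2.802.
n = 2 × (2.802 / 1.01)² = 2 × 2.774² = 2 × 7.70 = 15.4.
Round up to the next whole participant.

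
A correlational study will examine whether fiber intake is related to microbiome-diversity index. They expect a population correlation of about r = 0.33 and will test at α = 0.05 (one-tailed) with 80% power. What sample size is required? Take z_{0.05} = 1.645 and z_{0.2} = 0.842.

Fisher's z: C = ½·ln((1+r)/(1−r)) = ½·ln(1.9851) = 0.3428.
n = ((z_{α} + z_β)/C)² + 3.
(1.645 + 0.842) / 0.3428 = 2.487 / 0.3428 = 7.255.
n = 7.255² + 3 = 52.63 + 3 = 55.6.
Round up.

n = 56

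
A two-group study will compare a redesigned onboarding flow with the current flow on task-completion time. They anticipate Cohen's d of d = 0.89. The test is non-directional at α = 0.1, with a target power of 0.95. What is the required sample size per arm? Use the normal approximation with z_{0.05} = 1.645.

For two independent groups with equal n: n = 2·((z_{α/2} + z_β) / d)².
z_{α/2} + z_β = 1.645 + 1.645 = 3.290.
n = 2 × (3.290 / 0.89)² = 2 × 3.697² = 2 × 13.67 = 27.3.
Round up to the next whole participant.

n = 28 per group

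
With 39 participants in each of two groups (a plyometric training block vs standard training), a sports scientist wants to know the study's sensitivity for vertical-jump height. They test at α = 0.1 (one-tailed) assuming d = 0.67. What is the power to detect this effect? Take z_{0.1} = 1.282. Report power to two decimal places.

For two equal groups, power = Φ(d·√(n/2) − z_{α}).
d·√(n/2) = 0.67 × √(39/2) = 0.67 × 4.416 = 2.959.
z_β = 2.959 − 1.282 = 1.677.
Power = Φ(1.677) = 0.953.

power ≈ 0.95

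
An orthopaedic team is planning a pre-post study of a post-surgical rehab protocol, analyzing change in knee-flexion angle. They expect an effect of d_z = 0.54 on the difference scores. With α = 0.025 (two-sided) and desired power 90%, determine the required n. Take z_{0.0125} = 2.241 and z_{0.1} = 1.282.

n = 43 pairs

For a paired (one-sample on differences) test: n = ((z_{α/2} + z_β) / d)².
z_{α/2} + z_β = 2.241 + 1.282 = 3.523.
n = (3.523 / 0.54)² = 6.524² = 42.56.
Round up.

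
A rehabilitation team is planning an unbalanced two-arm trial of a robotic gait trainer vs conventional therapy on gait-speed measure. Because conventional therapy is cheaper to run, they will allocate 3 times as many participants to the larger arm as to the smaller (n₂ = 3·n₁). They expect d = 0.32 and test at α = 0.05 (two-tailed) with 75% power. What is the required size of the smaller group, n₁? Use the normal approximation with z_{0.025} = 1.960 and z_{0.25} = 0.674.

n₁ = 91

With allocation ratio k = n₂/n₁ = 3, Var(x̄₁−x̄₂) = σ²(1/n₁ + 1/(k·n₁)) = σ²·(k+1)/(k·n₁).
So n₁ = (1 + 1/k)·((z_{α/2} + z_β)/d)² = 1.333 × (2.634/0.32)².
n₁ = 1.333 × 67.75 = 90.3.
Round up: n₁ = 91, giving n₂ = 3 × 91 = 273.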